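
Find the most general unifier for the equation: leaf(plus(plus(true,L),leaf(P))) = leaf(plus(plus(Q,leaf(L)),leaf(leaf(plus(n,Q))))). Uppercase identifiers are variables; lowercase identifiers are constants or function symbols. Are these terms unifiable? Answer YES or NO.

NO

Decompose leaf/1: plus(plus(true,L),leaf(P)) = plus(plus(Q,leaf(L)),leaf(leaf(plus(n,Q)))).
Decompose plus/2: plus(true,L) = plus(Q,leaf(L)),  leaf(P) = leaf(leaf(plus(n,Q))).
Decompose plus/2: true = Q,  L = leaf(L).
Bind Q := true; substituting into the one remaining equation that mentions Q gives: leaf(P) = leaf(leaf(plus(n,true))).
Occurs check fails: L occurs in leaf(L); the equation L = leaf(L) has no finite solution.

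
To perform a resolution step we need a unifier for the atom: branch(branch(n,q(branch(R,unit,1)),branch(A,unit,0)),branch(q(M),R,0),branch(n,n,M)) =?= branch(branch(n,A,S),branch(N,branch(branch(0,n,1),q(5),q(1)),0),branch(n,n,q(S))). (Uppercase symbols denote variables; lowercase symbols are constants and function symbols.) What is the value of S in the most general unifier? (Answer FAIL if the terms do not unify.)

Decompose branch/3: branch(n,q(branch(R,unit,1)),branch(A,unit,0)) =?= branch(n,A,S),  branch(q(M),R,0) =?= branch(N,branch(branch(0,n,1),q(5),q(1)),0),  branch(n,n,M) =?= branch(n,n,q(S)).
Decompose branch/3: n =?= n,  q(branch(R,unit,1)) =?= A,  branch(A,unit,0) =?= S.
Delete trivial equation n =?= n.
Bind A := q(branch(R,unit,1)); substituting into the one remaining equation that mentions A gives: branch(q(branch(R,unit,1)),unit,0) =?= S.
Bind S := branch(q(branch(R,unit,1)),unit,0); substituting into the one remaining equation that mentions S gives: branch(n,n,M) =?= branch(n,n,q(branch(q(branch(R,unit,1)),unit,0))).
Decompose branch/3: q(M) =?= N,  R =?= branch(branch(0,n,1),q(5),q(1)),  0 =?= 0.
Bind N := q(M); no other remaining equation mentions N.
Bind R := branch(branch(0,n,1),q(5),q(1)); substituting into the one remaining equation that mentions R gives: branch(n,n,M) =?= branch(n,n,q(branch(q(branch(branch(branch(0,n,1),q(5),q(1)),unit,1)),unit,0))). Substituting into the earlier bindings gives A := q(branch(branch(branch(0,n,1),q(5),q(1)),unit,1)), S := branch(q(branch(branch(branch(0,n,1),q(5),q(1)),unit,1)),unit,0).
Delete trivial equation 0 =?= 0.
Decompose branch/3: n =?= n,  n =?= n,  M =?= q(branch(q(branch(branch(branch(0,n,1),q(5),q(1)),unit,1)),unit,0)).
Delete trivial equation n =?= n.
Delete trivial equation n =?= n.
Bind M := q(branch(q(branch(branch(branch(0,n,1),q(5),q(1)),unit,1)),unit,0)). Substituting into the earlier binding gives N := q(q(branch(q(branch(branch(branch(0,n,1),q(5),q(1)),unit,1)),unit,0))).
MGU = { A ↦ q(branch(branch(branch(0,n,1),q(5),q(1)),unit,1)), S ↦ branch(q(branch(branch(branch(0,n,1),q(5),q(1)),unit,1)),unit,0), N ↦ q(q(branch(q(branch(branch(branch(0,n,1),q(5),q(1)),unit,1)),unit,0))), R ↦ branch(branch(0,n,1),q(5),q(1)), M ↦ q(branch(q(branch(branch(branch(0,n,1),q(5),q(1)),unit,1)),unit,0)) }, so S ↦ branch(q(branch(branch(branch(0,n,1),q(5),q(1)),unit,1)),unit,0).

branch(q(branch(branch(branch(0,n,1),q(5),q(1)),unit,1)),unit,0)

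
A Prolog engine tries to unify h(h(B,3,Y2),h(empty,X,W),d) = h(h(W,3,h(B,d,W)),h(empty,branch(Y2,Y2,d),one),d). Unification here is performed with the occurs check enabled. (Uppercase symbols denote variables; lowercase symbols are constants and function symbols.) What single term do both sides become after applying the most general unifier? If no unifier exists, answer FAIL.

Decompose h/3: h(B,3,Y2) = h(W,3,h(B,d,W)),  h(empty,X,W) = h(empty,branch(Y2,Y2,d),one),  d = d.
Decompose h/3: B = W,  3 = 3,  Y2 = h(B,d,W).
Bind B := W; substituting into the one remaining equation that mentions B gives: Y2 = h(W,d,W).
Delete trivial equation 3 = 3.
Bind Y2 := h(W,d,W); substituting into the one remaining equation that mentions Y2 gives: h(empty,X,W) = h(empty,branch(h(W,d,W),h(W,d,W),d),one).
Decompose h/3: empty = empty,  X = branch(h(W,d,W),h(W,d,W),d),  W = one.
Delete trivial equation empty = empty.
Bind X := branch(h(W,d,W),h(W,d,W),d); no other remaining equation mentions X.
Bind W := one; no other remaining equation mentions W. Substituting into the earlier bindings gives B := one, Y2 := h(one,d,one), X := branch(h(one,d,one),h(one,d,one),d).
Delete trivial equation d = d.
Applying the MGU to either side gives h(h(one,3,h(one,d,one)),h(empty,branch(h(one,d,one),h(one,d,one),d),one),d).

h(h(one,3,h(one,d,one)),h(empty,branch(h(one,d,one),h(one,d,one),d),one),d)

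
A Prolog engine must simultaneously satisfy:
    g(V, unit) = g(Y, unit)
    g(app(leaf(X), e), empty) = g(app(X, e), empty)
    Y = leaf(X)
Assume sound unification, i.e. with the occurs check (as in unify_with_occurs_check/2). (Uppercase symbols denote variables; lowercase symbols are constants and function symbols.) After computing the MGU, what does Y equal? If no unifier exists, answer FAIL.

Decompose g/2: V = Y,  unit = unit.
Bind V := Y; no other remaining equation mentions V.
Delete trivial equation unit = unit.
Decompose g/2: app(leaf(X), e) = app(X, e),  empty = empty.
Decompose app/2: leaf(X) = X,  e = e.
Occurs check fails: X occurs in leaf(X); the equation X = leaf(X) has no finite solution.

FAIL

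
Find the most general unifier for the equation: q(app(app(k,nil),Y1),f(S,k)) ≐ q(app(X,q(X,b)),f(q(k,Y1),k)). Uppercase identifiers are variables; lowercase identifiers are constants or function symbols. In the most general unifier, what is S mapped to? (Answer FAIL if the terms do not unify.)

Decompose q/2: app(app(k,nil),Y1) ≐ app(X,q(X,b)),  f(S,k) ≐ f(q(k,Y1),k).
Decompose app/2: app(k,nil) ≐ X,  Y1 ≐ q(X,b).
Bind X := app(k,nil); substituting into the one remaining equation that mentions X gives: Y1 ≐ q(app(k,nil),b).
Bind Y1 := q(app(k,nil),b); substituting into the remaining equation gives: f(S,k) ≐ f(q(k,q(app(k,nil),b)),k).
Decompose f/2: S ≐ q(k,q(app(k,nil),b)),  k ≐ k.
Bind S := q(k,q(app(k,nil),b)); no other remaining equation mentions S.
Delete trivial equation k ≐ k.
MGU = { X -> app(k,nil), Y1 -> q(app(k,nil),b), S -> q(k,q(app(k,nil),b)) }, so S -> q(k,q(app(k,nil),b)).

q(k,q(app(k,nil),b))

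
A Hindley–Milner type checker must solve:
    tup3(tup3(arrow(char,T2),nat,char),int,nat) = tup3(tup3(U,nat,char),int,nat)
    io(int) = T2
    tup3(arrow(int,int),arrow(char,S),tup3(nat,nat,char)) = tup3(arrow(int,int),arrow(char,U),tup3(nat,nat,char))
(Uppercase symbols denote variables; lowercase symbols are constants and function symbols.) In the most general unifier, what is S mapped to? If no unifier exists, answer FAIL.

Decompose tup3/3: tup3(arrow(char,T2),nat,char) = tup3(U,nat,char),  int = int,  nat = nat.
Decompose tup3/3: arrow(char,T2) = U,  nat = nat,  char = char.
Bind U := arrow(char,T2); substituting into the one remaining equation that mentions U gives: tup3(arrow(int,int),arrow(char,S),tup3(nat,nat,char)) = tup3(arrow(int,int),arrow(char,arrow(char,T2)),tup3(nat,nat,char)).
Delete trivial equation nat = nat.
Delete trivial equation char = char.
Delete trivial equation int = int.
Delete trivial equation nat = nat.
Bind T2 := io(int); substituting into the remaining equation gives: tup3(arrow(int,int),arrow(char,S),tup3(nat,nat,char)) = tup3(arrow(int,int),arrow(char,arrow(char,io(int))),tup3(nat,nat,char)). Substituting into the earlier binding gives U := arrow(char,io(int)).
Decompose tup3/3: arrow(int,int) = arrow(int,int),  arrow(char,S) = arrow(char,arrow(char,io(int))),  tup3(nat,nat,char) = tup3(nat,nat,char).
Delete trivial equation arrow(int,int) = arrow(int,int).
Decompose arrow/2: char = char,  S = arrow(char,io(int)).
Delete trivial equation char = char.
Bind S := arrow(char,io(int)); no other remaining equation mentions S.
Delete trivial equation tup3(nat,nat,char) = tup3(nat,nat,char).
MGU = { U := arrow(char,io(int)), T2 := io(int), S := arrow(char,io(int)) }, so S := arrow(char,io(int)).

arrow(char,io(int))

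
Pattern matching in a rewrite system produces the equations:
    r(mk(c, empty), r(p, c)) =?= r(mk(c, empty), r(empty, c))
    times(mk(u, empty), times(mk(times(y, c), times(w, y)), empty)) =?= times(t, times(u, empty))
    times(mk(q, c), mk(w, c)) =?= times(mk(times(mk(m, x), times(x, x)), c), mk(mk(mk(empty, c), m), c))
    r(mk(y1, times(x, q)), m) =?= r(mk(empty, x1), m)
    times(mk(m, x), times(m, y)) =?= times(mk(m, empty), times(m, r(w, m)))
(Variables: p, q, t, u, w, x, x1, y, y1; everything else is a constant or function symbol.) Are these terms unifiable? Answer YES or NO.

Decompose r/2: mk(c, empty) =?= mk(c, empty),  r(p, c) =?= r(empty, c).
Delete trivial equation mk(c, empty) =?= mk(c, empty).
Decompose r/2: p =?= empty,  c =?= c.
Bind p := empty; no other remaining equation mentions p.
Delete trivial equation c =?= c.
Decompose times/2: mk(u, empty) =?= t,  times(mk(times(y, c), times(w, y)), empty) =?= times(u, empty).
Bind t := mk(u, empty); no other remaining equation mentions t.
Decompose times/2: mk(times(y, c), times(w, y)) =?= u,  empty =?= empty.
Bind u := mk(times(y, c), times(w, y)); no other remaining equation mentions u. Substituting into the earlier binding gives t := mk(mk(times(y, c), times(w, y)), empty).
Delete trivial equation empty =?= empty.
Decompose times/2: mk(q, c) =?= mk(times(mk(m, x), times(x, x)), c),  mk(w, c) =?= mk(mk(mk(empty, c), m), c).
Decompose mk/2: q =?= times(mk(m, x), times(x, x)),  c =?= c.
Bind q := times(mk(m, x), times(x, x)); substituting into the one remaining equation that mentions q gives: r(mk(y1, times(x, times(mk(m, x), times(x, x)))), m) =?= r(mk(empty, x1), m).
Delete trivial equation c =?= c.
Decompose mk/2: w =?= mk(mk(empty, c), m),  c =?= c.
Bind w := mk(mk(empty, c), m); substituting into the one remaining equation that mentions w gives: times(mk(m, x), times(m, y)) =?= times(mk(m, empty), times(m, r(mk(mk(empty, c), m), m))). Substituting into the earlier bindings gives t := mk(mk(times(y, c), times(mk(mk(empty, c), m), y)), empty), u := mk(times(y, c), times(mk(mk(empty, c), m), y)).
Delete trivial equation c =?= c.
Decompose r/2: mk(y1, times(x, times(mk(m, x), times(x, x)))) =?= mk(empty, x1),  m =?= m.
Decompose mk/2: y1 =?= empty,  times(x, times(mk(m, x), times(x, x))) =?= x1.
Bind y1 := empty; no other remaining equation mentions y1.
Bind x1 := times(x, times(mk(m, x), times(x, x))); no other remaining equation mentions x1.
Delete trivial equation m =?= m.
Decompose times/2: mk(m, x) =?= mk(m, empty),  times(m, y) =?= times(m, r(mk(mk(empty, c), m), m)).
Decompose mk/2: m =?= m,  x =?= empty.
Delete trivial equation m =?= m.
Bind x := empty; no other remaining equation mentions x. Substituting into the earlier bindings gives q := times(mk(m, empty), times(empty, empty)), x1 := times(empty, times(mk(m, empty), times(empty, empty))).
Decompose times/2: m =?= m,  y =?= r(mk(mk(empty, c), m), m).
Delete trivial equation m =?= m.
Bind y := r(mk(mk(empty, c), m), m). Substituting into the earlier bindings gives t := mk(mk(times(r(mk(mk(empty, c), m), m), c), times(mk(mk(empty, c), m), r(mk(mk(empty, c), m), m))), empty), u := mk(times(r(mk(mk(empty, c), m), m), c), times(mk(mk(empty, c), m), r(mk(mk(empty, c), m), m))).
No equations remain and no clash or occurs-check failure arose, so a unifier exists.

YES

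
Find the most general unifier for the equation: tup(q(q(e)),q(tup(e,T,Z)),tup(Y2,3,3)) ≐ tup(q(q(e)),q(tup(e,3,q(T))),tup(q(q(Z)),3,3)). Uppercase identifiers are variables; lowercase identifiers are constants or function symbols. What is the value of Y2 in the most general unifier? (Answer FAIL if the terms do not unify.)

q(q(q(3)))

Decompose tup/3: q(q(e)) ≐ q(q(e)),  q(tup(e,T,Z)) ≐ q(tup(e,3,q(T))),  tup(Y2,3,3) ≐ tup(q(q(Z)),3,3).
Delete trivial equation q(q(e)) ≐ q(q(e)).
Decompose q/1: tup(e,T,Z) ≐ tup(e,3,q(T)).
Decompose tup/3: e ≐ e,  T ≐ 3,  Z ≐ q(T).
Delete trivial equation e ≐ e.
Bind T := 3; substituting into the one remaining equation that mentions T gives: Z ≐ q(3).
Bind Z := q(3); substituting into the remaining equation gives: tup(Y2,3,3) ≐ tup(q(q(q(3))),3,3).
Decompose tup/3: Y2 ≐ q(q(q(3))),  3 ≐ 3,  3 ≐ 3.
Bind Y2 := q(q(q(3))); no other remaining equation mentions Y2.
Delete trivial equation 3 ≐ 3.
Delete trivial equation 3 ≐ 3.
MGU = { T -> 3, Z -> q(3), Y2 -> q(q(q(3))) }, so Y2 -> q(q(q(3))).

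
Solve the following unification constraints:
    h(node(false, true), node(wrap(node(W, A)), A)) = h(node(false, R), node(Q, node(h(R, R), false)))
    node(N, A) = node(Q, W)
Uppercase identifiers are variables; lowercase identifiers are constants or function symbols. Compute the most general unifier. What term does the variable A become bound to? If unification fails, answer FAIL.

Decompose h/2: node(false, true) = node(false, R),  node(wrap(node(W, A)), A) = node(Q, node(h(R, R), false)).
Decompose node/2: false = false,  true = R.
Delete trivial equation false = false.
Bind R := true; substituting into the one remaining equation that mentions R gives: node(wrap(node(W, A)), A) = node(Q, node(h(true, true), false)).
Decompose node/2: wrap(node(W, A)) = Q,  A = node(h(true, true), false).
Bind Q := wrap(node(W, A)); substituting into the one remaining equation that mentions Q gives: node(N, A) = node(wrap(node(W, A)), W).
Bind A := node(h(true, true), false); substituting into the remaining equation gives: node(N, node(h(true, true), false)) = node(wrap(node(W, node(h(true, true), false))), W). Substituting into the earlier binding gives Q := wrap(node(W, node(h(true, true), false))).
Decompose node/2: N = wrap(node(W, node(h(true, true), false))),  node(h(true, true), false) = W.
Bind N := wrap(node(W, node(h(true, true), false))); no other remaining equation mentions N.
Bind W := node(h(true, true), false). Substituting into the earlier bindings gives Q := wrap(node(node(h(true, true), false), node(h(true, true), false))), N := wrap(node(node(h(true, true), false), node(h(true, true), false))).
MGU = { R ↦ true, Q ↦ wrap(node(node(h(true, true), false), node(h(true, true), false))), A ↦ node(h(true, true), false), N ↦ wrap(node(node(h(true, true), false), node(h(true, true), false))), W ↦ node(h(true, true), false) }, so A ↦ node(h(true, true), false).

node(h(true, true), false)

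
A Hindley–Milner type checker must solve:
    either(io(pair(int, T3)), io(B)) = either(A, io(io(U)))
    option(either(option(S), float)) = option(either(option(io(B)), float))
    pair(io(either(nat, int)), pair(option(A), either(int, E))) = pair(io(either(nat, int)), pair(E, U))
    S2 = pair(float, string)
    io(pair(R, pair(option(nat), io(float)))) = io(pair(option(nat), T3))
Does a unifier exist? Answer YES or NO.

Decompose either/2: io(pair(int, T3)) = A,  io(B) = io(io(U)).
Bind A := io(pair(int, T3)); substituting into the one remaining equation that mentions A gives: pair(io(either(nat, int)), pair(option(io(pair(int, T3))), either(int, E))) = pair(io(either(nat, int)), pair(E, U)).
Decompose io/1: B = io(U).
Bind B := io(U); substituting into the one remaining equation that mentions B gives: option(either(option(S), float)) = option(either(option(io(io(U))), float)).
Decompose option/1: either(option(S), float) = either(option(io(io(U))), float).
Decompose either/2: option(S) = option(io(io(U))),  float = float.
Decompose option/1: S = io(io(U)).
Bind S := io(io(U)); no other remaining equation mentions S.
Delete trivial equation float = float.
Decompose pair/2: io(either(nat, int)) = io(either(nat, int)),  pair(option(io(pair(int, T3))), either(int, E)) = pair(E, U).
Delete trivial equation io(either(nat, int)) = io(either(nat, int)).
Decompose pair/2: option(io(pair(int, T3))) = E,  either(int, E) = U.
Bind E := option(io(pair(int, T3))); substituting into the one remaining equation that mentions E gives: either(int, option(io(pair(int, T3)))) = U.
Bind U := either(int, option(io(pair(int, T3)))); no other remaining equation mentions U. Substituting into the earlier bindings gives B := io(either(int, option(io(pair(int, T3))))), S := io(io(either(int, option(io(pair(int, T3)))))).
Bind S2 := pair(float, string); no other remaining equation mentions S2.
Decompose io/1: pair(R, pair(option(nat), io(float))) = pair(option(nat), T3).
Decompose pair/2: R = option(nat),  pair(option(nat), io(float)) = T3.
Bind R := option(nat); no other remaining equation mentions R.
Bind T3 := pair(option(nat), io(float)). Substituting into the earlier bindings gives A := io(pair(int, pair(option(nat), io(float)))), B := io(either(int, option(io(pair(int, pair(option(nat), io(float))))))), S := io(io(either(int, option(io(pair(int, pair(option(nat), io(float)))))))), E := option(io(pair(int, pair(option(nat), io(float))))), U := either(int, option(io(pair(int, pair(option(nat), io(float)))))).
No equations remain and no clash or occurs-check failure arose, so a unifier exists.

YES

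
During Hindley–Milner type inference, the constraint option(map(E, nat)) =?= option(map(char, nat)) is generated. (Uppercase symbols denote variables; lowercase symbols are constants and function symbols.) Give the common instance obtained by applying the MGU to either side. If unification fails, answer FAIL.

Decompose option/1: map(E, nat) =?= map(char, nat).
Decompose map/2: E =?= char,  nat =?= nat.
Bind E := char; no other remaining equation mentions E.
Delete trivial equation nat =?= nat.
Applying the MGU to either side gives option(map(char, nat)).

option(map(char, nat))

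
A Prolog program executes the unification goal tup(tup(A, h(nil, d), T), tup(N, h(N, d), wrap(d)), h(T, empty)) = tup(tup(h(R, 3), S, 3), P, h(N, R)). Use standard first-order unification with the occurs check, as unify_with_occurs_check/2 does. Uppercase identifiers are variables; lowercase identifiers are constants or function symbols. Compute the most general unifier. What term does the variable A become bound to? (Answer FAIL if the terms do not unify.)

Decompose tup/3: tup(A, h(nil, d), T) = tup(h(R, 3), S, 3),  tup(N, h(N, d), wrap(d)) = P,  h(T, empty) = h(N, R).
Decompose tup/3: A = h(R, 3),  h(nil, d) = S,  T = 3.
Bind A := h(R, 3); no other remaining equation mentions A.
Bind S := h(nil, d); no other remaining equation mentions S.
Bind T := 3; substituting into the one remaining equation that mentions T gives: h(3, empty) = h(N, R).
Bind P := tup(N, h(N, d), wrap(d)); no other remaining equation mentions P.
Decompose h/2: 3 = N,  empty = R.
Bind N := 3; no other remaining equation mentions N. Substituting into the earlier binding gives P := tup(3, h(3, d), wrap(d)).
Bind R := empty. Substituting into the earlier binding gives A := h(empty, 3).
MGU = { A = h(empty, 3), S = h(nil, d), T = 3, P = tup(3, h(3, d), wrap(d)), N = 3, R = empty }, so A = h(empty, 3).

h(empty, 3)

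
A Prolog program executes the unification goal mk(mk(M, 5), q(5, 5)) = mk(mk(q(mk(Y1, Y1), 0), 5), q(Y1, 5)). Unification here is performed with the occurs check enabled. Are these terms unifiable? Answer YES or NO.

Decompose mk/2: mk(M, 5) = mk(q(mk(Y1, Y1), 0), 5),  q(5, 5) = q(Y1, 5).
Decompose mk/2: M = q(mk(Y1, Y1), 0),  5 = 5.
Bind M := q(mk(Y1, Y1), 0); no other remaining equation mentions M.
Delete trivial equation 5 = 5.
Decompose q/2: 5 = Y1,  5 = 5.
Bind Y1 := 5; no other remaining equation mentions Y1. Substituting into the earlier binding gives M := q(mk(5, 5), 0).
Delete trivial equation 5 = 5.
No equations remain and no clash or occurs-check failure arose, so a unifier exists.

YES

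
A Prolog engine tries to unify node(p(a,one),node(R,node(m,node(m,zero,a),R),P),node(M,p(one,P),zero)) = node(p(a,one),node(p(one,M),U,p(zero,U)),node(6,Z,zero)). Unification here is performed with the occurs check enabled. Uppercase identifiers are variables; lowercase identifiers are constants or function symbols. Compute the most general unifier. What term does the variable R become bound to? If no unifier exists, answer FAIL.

Decompose node/3: p(a,one) = p(a,one),  node(R,node(m,node(m,zero,a),R),P) = node(p(one,M),U,p(zero,U)),  node(M,p(one,P),zero) = node(6,Z,zero).
Delete trivial equation p(a,one) = p(a,one).
Decompose node/3: R = p(one,M),  node(m,node(m,zero,a),R) = U,  P = p(zero,U).
Bind R := p(one,M); substituting into the one remaining equation that mentions R gives: node(m,node(m,zero,a),p(one,M)) = U.
Bind U := node(m,node(m,zero,a),p(one,M)); substituting into the one remaining equation that mentions U gives: P = p(zero,node(m,node(m,zero,a),p(one,M))).
Bind P := p(zero,node(m,node(m,zero,a),p(one,M))); substituting into the remaining equation gives: node(M,p(one,p(zero,node(m,node(m,zero,a),p(one,M)))),zero) = node(6,Z,zero).
Decompose node/3: M = 6,  p(one,p(zero,node(m,node(m,zero,a),p(one,M)))) = Z,  zero = zero.
Bind M := 6; substituting into the one remaining equation that mentions M gives: p(one,p(zero,node(m,node(m,zero,a),p(one,6)))) = Z. Substituting into the earlier bindings gives R := p(one,6), U := node(m,node(m,zero,a),p(one,6)), P := p(zero,node(m,node(m,zero,a),p(one,6))).
Bind Z := p(one,p(zero,node(m,node(m,zero,a),p(one,6)))); no other remaining equation mentions Z.
Delete trivial equation zero = zero.
MGU = { R ↦ p(one,6), U ↦ node(m,node(m,zero,a),p(one,6)), P ↦ p(zero,node(m,node(m,zero,a),p(one,6))), M ↦ 6, Z ↦ p(one,p(zero,node(m,node(m,zero,a),p(one,6)))) }, so R ↦ p(one,6).

p(one,6)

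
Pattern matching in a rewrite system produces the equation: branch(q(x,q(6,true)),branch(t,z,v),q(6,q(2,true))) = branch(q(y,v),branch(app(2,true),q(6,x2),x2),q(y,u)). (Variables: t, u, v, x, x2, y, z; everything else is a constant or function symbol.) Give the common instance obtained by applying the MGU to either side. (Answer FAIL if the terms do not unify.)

Decompose branch/3: q(x,q(6,true)) = q(y,v),  branch(t,z,v) = branch(app(2,true),q(6,x2),x2),  q(6,q(2,true)) = q(y,u).
Decompose q/2: x = y,  q(6,true) = v.
Bind x := y; no other remaining equation mentions x.
Bind v := q(6,true); substituting into the one remaining equation that mentions v gives: branch(t,z,q(6,true)) = branch(app(2,true),q(6,x2),x2).
Decompose branch/3: t = app(2,true),  z = q(6,x2),  q(6,true) = x2.
Bind t := app(2,true); no other remaining equation mentions t.
Bind z := q(6,x2); no other remaining equation mentions z.
Bind x2 := q(6,true); no other remaining equation mentions x2. Substituting into the earlier binding gives z := q(6,q(6,true)).
Decompose q/2: 6 = y,  q(2,true) = u.
Bind y := 6; no other remaining equation mentions y. Substituting into the earlier binding gives x := 6.
Bind u := q(2,true).
Applying the MGU to either side gives branch(q(6,q(6,true)),branch(app(2,true),q(6,q(6,true)),q(6,true)),q(6,q(2,true))).

branch(q(6,q(6,true)),branch(app(2,true),q(6,q(6,true)),q(6,true)),q(6,q(2,true)))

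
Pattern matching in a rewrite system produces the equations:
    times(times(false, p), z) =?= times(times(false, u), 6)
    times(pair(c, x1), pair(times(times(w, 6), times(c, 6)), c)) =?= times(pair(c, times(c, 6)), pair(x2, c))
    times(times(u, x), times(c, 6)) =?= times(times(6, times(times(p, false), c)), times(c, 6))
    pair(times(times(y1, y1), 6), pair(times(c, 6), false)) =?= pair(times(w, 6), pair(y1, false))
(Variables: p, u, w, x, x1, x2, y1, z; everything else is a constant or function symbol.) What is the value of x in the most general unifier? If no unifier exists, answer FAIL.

Decompose times/2: times(false, p) =?= times(false, u),  z =?= 6.
Decompose times/2: false =?= false,  p =?= u.
Delete trivial equation false =?= false.
Bind p := u; substituting into the one remaining equation that mentions p gives: times(times(u, x), times(c, 6)) =?= times(times(6, times(times(u, false), c)), times(c, 6)).
Bind z := 6; no other remaining equation mentions z.
Decompose times/2: pair(c, x1) =?= pair(c, times(c, 6)),  pair(times(times(w, 6), times(c, 6)), c) =?= pair(x2, c).
Decompose pair/2: c =?= c,  x1 =?= times(c, 6).
Delete trivial equation c =?= c.
Bind x1 := times(c, 6); no other remaining equation mentions x1.
Decompose pair/2: times(times(w, 6), times(c, 6)) =?= x2,  c =?= c.
Bind x2 := times(times(w, 6), times(c, 6)); no other remaining equation mentions x2.
Delete trivial equation c =?= c.
Decompose times/2: times(u, x) =?= times(6, times(times(u, false), c)),  times(c, 6) =?= times(c, 6).
Decompose times/2: u =?= 6,  x =?= times(times(u, false), c).
Bind u := 6; substituting into the one remaining equation that mentions u gives: x =?= times(times(6, false), c). Substituting into the earlier binding gives p := 6.
Bind x := times(times(6, false), c); no other remaining equation mentions x.
Delete trivial equation times(c, 6) =?= times(c, 6).
Decompose pair/2: times(times(y1, y1), 6) =?= times(w, 6),  pair(times(c, 6), false) =?= pair(y1, false).
Decompose times/2: times(y1, y1) =?= w,  6 =?= 6.
Bind w := times(y1, y1); no other remaining equation mentions w. Substituting into the earlier binding gives x2 := times(times(times(y1, y1), 6), times(c, 6)).
Delete trivial equation 6 =?= 6.
Decompose pair/2: times(c, 6) =?= y1,  false =?= false.
Bind y1 := times(c, 6); no other remaining equation mentions y1. Substituting into the earlier bindings gives x2 := times(times(times(times(c, 6), times(c, 6)), 6), times(c, 6)), w := times(times(c, 6), times(c, 6)).
Delete trivial equation false =?= false.
MGU = { p ↦ 6, z ↦ 6, x1 ↦ times(c, 6), x2 ↦ times(times(times(times(c, 6), times(c, 6)), 6), times(c, 6)), u ↦ 6, x ↦ times(times(6, false), c), w ↦ times(times(c, 6), times(c, 6)), y1 ↦ times(c, 6) }, so x ↦ times(times(6, false), c).

times(times(6, false), c)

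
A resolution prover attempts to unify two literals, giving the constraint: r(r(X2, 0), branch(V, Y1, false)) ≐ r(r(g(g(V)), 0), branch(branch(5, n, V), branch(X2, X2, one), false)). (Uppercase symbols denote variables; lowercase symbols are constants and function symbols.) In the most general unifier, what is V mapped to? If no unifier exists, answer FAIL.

FAIL

Decompose r/2: r(X2, 0) ≐ r(g(g(V)), 0),  branch(V, Y1, false) ≐ branch(branch(5, n, V), branch(X2, X2, one), false).
Decompose r/2: X2 ≐ g(g(V)),  0 ≐ 0.
Bind X2 := g(g(V)); substituting into the one remaining equation that mentions X2 gives: branch(V, Y1, false) ≐ branch(branch(5, n, V), branch(g(g(V)), g(g(V)), one), false).
Delete trivial equation 0 ≐ 0.
Decompose branch/3: V ≐ branch(5, n, V),  Y1 ≐ branch(g(g(V)), g(g(V)), one),  false ≐ false.
Occurs check fails: V occurs in branch(5, n, V); the equation V ≐ branch(5, n, V) has no finite solution.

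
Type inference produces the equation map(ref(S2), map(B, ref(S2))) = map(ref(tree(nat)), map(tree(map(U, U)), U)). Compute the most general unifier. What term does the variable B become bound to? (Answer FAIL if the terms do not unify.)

tree(map(ref(tree(nat)), ref(tree(nat))))

Decompose map/2: ref(S2) = ref(tree(nat)),  map(B, ref(S2)) = map(tree(map(U, U)), U).
Decompose ref/1: S2 = tree(nat).
Bind S2 := tree(nat); substituting into the remaining equation gives: map(B, ref(tree(nat))) = map(tree(map(U, U)), U).
Decompose map/2: B = tree(map(U, U)),  ref(tree(nat)) = U.
Bind B := tree(map(U, U)); no other remaining equation mentions B.
Bind U := ref(tree(nat)). Substituting into the earlier binding gives B := tree(map(ref(tree(nat)), ref(tree(nat)))).
MGU = { S2 := tree(nat), B := tree(map(ref(tree(nat)), ref(tree(nat)))), U := ref(tree(nat)) }, so B := tree(map(ref(tree(nat)), ref(tree(nat)))).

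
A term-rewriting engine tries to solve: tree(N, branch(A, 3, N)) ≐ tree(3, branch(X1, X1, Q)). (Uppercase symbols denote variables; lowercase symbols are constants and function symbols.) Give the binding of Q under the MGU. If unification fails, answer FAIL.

3

Decompose tree/2: N ≐ 3,  branch(A, 3, N) ≐ branch(X1, X1, Q).
Bind N := 3; substituting into the remaining equation gives: branch(A, 3, 3) ≐ branch(X1, X1, Q).
Decompose branch/3: A ≐ X1,  3 ≐ X1,  3 ≐ Q.
Bind A := X1; no other remaining equation mentions A.
Bind X1 := 3; no other remaining equation mentions X1. Substituting into the earlier binding gives A := 3.
Bind Q := 3.
MGU = { N := 3, A := 3, X1 := 3, Q := 3 }, so Q := 3.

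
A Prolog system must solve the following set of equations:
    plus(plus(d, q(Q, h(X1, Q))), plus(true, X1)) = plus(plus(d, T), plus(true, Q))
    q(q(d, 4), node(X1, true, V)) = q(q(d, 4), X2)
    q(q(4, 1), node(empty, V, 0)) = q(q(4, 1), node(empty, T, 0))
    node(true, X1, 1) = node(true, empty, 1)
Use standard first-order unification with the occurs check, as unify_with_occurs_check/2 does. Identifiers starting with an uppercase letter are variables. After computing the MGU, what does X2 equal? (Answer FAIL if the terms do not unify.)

Decompose plus/2: plus(d, q(Q, h(X1, Q))) = plus(d, T),  plus(true, X1) = plus(true, Q).
Decompose plus/2: d = d,  q(Q, h(X1, Q)) = T.
Delete trivial equation d = d.
Bind T := q(Q, h(X1, Q)); substituting into the one remaining equation that mentions T gives: q(q(4, 1), node(empty, V, 0)) = q(q(4, 1), node(empty, q(Q, h(X1, Q)), 0)).
Decompose plus/2: true = true,  X1 = Q.
Delete trivial equation true = true.
Bind X1 := Q; substituting into the remaining equations gives: q(q(d, 4), node(Q, true, V)) = q(q(d, 4), X2),  q(q(4, 1), node(empty, V, 0)) = q(q(4, 1), node(empty, q(Q, h(Q, Q)), 0)),  node(true, Q, 1) = node(true, empty, 1). Substituting into the earlier binding gives T := q(Q, h(Q, Q)).
Decompose q/2: q(d, 4) = q(d, 4),  node(Q, true, V) = X2.
Delete trivial equation q(d, 4) = q(d, 4).
Bind X2 := node(Q, true, V); no other remaining equation mentions X2.
Decompose q/2: q(4, 1) = q(4, 1),  node(empty, V, 0) = node(empty, q(Q, h(Q, Q)), 0).
Delete trivial equation q(4, 1) = q(4, 1).
Decompose node/3: empty = empty,  V = q(Q, h(Q, Q)),  0 = 0.
Delete trivial equation empty = empty.
Bind V := q(Q, h(Q, Q)); no other remaining equation mentions V. Substituting into the earlier binding gives X2 := node(Q, true, q(Q, h(Q, Q))).
Delete trivial equation 0 = 0.
Decompose node/3: true = true,  Q = empty,  1 = 1.
Delete trivial equation true = true.
Bind Q := empty; no other remaining equation mentions Q. Substituting into the earlier bindings gives T := q(empty, h(empty, empty)), X1 := empty, X2 := node(empty, true, q(empty, h(empty, empty))), V := q(empty, h(empty, empty)).
Delete trivial equation 1 = 1.
MGU = { T -> q(empty, h(empty, empty)), X1 -> empty, X2 -> node(empty, true, q(empty, h(empty, empty))), V -> q(empty, h(empty, empty)), Q -> empty }, so X2 -> node(empty, true, q(empty, h(empty, empty))).

node(empty, true, q(empty, h(empty, empty)))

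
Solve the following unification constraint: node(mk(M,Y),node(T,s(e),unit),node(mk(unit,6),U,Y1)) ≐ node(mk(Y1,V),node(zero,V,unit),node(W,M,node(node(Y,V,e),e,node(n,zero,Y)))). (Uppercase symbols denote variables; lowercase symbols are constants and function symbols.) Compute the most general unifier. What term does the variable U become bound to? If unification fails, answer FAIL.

Decompose node/3: mk(M,Y) ≐ mk(Y1,V),  node(T,s(e),unit) ≐ node(zero,V,unit),  node(mk(unit,6),U,Y1) ≐ node(W,M,node(node(Y,V,e),e,node(n,zero,Y))).
Decompose mk/2: M ≐ Y1,  Y ≐ V.
Bind M := Y1; substituting into the one remaining equation that mentions M gives: node(mk(unit,6),U,Y1) ≐ node(W,Y1,node(node(Y,V,e),e,node(n,zero,Y))).
Bind Y := V; substituting into the one remaining equation that mentions Y gives: node(mk(unit,6),U,Y1) ≐ node(W,Y1,node(node(V,V,e),e,node(n,zero,V))).
Decompose node/3: T ≐ zero,  s(e) ≐ V,  unit ≐ unit.
Bind T := zero; no other remaining equation mentions T.
Bind V := s(e); substituting into the one remaining equation that mentions V gives: node(mk(unit,6),U,Y1) ≐ node(W,Y1,node(node(s(e),s(e),e),e,node(n,zero,s(e)))). Substituting into the earlier binding gives Y := s(e).
Delete trivial equation unit ≐ unit.
Decompose node/3: mk(unit,6) ≐ W,  U ≐ Y1,  Y1 ≐ node(node(s(e),s(e),e),e,node(n,zero,s(e))).
Bind W := mk(unit,6); no other remaining equation mentions W.
Bind U := Y1; no other remaining equation mentions U.
Bind Y1 := node(node(s(e),s(e),e),e,node(n,zero,s(e))). Substituting into the earlier bindings gives M := node(node(s(e),s(e),e),e,node(n,zero,s(e))), U := node(node(s(e),s(e),e),e,node(n,zero,s(e))).
MGU = { M := node(node(s(e),s(e),e),e,node(n,zero,s(e))), Y := s(e), T := zero, V := s(e), W := mk(unit,6), U := node(node(s(e),s(e),e),e,node(n,zero,s(e))), Y1 := node(node(s(e),s(e),e),e,node(n,zero,s(e))) }, so U := node(node(s(e),s(e),e),e,node(n,zero,s(e))).

node(node(s(e),s(e),e),e,node(n,zero,s(e)))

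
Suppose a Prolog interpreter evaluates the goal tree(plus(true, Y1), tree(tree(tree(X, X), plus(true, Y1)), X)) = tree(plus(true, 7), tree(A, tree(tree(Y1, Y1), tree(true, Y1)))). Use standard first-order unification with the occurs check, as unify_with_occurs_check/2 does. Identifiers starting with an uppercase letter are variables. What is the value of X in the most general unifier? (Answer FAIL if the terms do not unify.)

Decompose tree/2: plus(true, Y1) = plus(true, 7),  tree(tree(tree(X, X), plus(true, Y1)), X) = tree(A, tree(tree(Y1, Y1), tree(true, Y1))).
Decompose plus/2: true = true,  Y1 = 7.
Delete trivial equation true = true.
Bind Y1 := 7; substituting into the remaining equation gives: tree(tree(tree(X, X), plus(true, 7)), X) = tree(A, tree(tree(7, 7), tree(true, 7))).
Decompose tree/2: tree(tree(X, X), plus(true, 7)) = A,  X = tree(tree(7, 7), tree(true, 7)).
Bind A := tree(tree(X, X), plus(true, 7)); no other remaining equation mentions A.
Bind X := tree(tree(7, 7), tree(true, 7)). Substituting into the earlier binding gives A := tree(tree(tree(tree(7, 7), tree(true, 7)), tree(tree(7, 7), tree(true, 7))), plus(true, 7)).
MGU = { Y1 = 7, A = tree(tree(tree(tree(7, 7), tree(true, 7)), tree(tree(7, 7), tree(true, 7))), plus(true, 7)), X = tree(tree(7, 7), tree(true, 7)) }, so X = tree(tree(7, 7), tree(true, 7)).

tree(tree(7, 7), tree(true, 7))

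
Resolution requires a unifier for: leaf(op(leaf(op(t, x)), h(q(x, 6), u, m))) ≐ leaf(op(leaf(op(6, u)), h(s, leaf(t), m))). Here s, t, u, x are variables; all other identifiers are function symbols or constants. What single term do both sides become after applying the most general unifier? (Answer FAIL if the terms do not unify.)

leaf(op(leaf(op(6, leaf(6))), h(q(leaf(6), 6), leaf(6), m)))

Decompose leaf/1: op(leaf(op(t, x)), h(q(x, 6), u, m)) ≐ op(leaf(op(6, u)), h(s, leaf(t), m)).
Decompose op/2: leaf(op(t, x)) ≐ leaf(op(6, u)),  h(q(x, 6), u, m) ≐ h(s, leaf(t), m).
Decompose leaf/1: op(t, x) ≐ op(6, u).
Decompose op/2: t ≐ 6,  x ≐ u.
Bind t := 6; substituting into the one remaining equation that mentions t gives: h(q(x, 6), u, m) ≐ h(s, leaf(6), m).
Bind x := u; substituting into the remaining equation gives: h(q(u, 6), u, m) ≐ h(s, leaf(6), m).
Decompose h/3: q(u, 6) ≐ s,  u ≐ leaf(6),  m ≐ m.
Bind s := q(u, 6); no other remaining equation mentions s.
Bind u := leaf(6); no other remaining equation mentions u. Substituting into the earlier bindings gives x := leaf(6), s := q(leaf(6), 6).
Delete trivial equation m ≐ m.
Applying the MGU to either side gives leaf(op(leaf(op(6, leaf(6))), h(q(leaf(6), 6), leaf(6), m))).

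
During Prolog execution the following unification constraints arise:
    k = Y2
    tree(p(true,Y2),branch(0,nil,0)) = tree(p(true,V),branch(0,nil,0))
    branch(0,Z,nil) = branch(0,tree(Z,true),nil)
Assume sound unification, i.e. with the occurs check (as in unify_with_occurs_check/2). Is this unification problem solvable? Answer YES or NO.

Bind Y2 := k; substituting into the one remaining equation that mentions Y2 gives: tree(p(true,k),branch(0,nil,0)) = tree(p(true,V),branch(0,nil,0)).
Decompose tree/2: p(true,k) = p(true,V),  branch(0,nil,0) = branch(0,nil,0).
Decompose p/2: true = true,  k = V.
Delete trivial equation true = true.
Bind V := k; no other remaining equation mentions V.
Delete trivial equation branch(0,nil,0) = branch(0,nil,0).
Decompose branch/3: 0 = 0,  Z = tree(Z,true),  nil = nil.
Delete trivial equation 0 = 0.
Occurs check fails: Z occurs in tree(Z,true); the equation Z = tree(Z,true) has no finite solution.

NO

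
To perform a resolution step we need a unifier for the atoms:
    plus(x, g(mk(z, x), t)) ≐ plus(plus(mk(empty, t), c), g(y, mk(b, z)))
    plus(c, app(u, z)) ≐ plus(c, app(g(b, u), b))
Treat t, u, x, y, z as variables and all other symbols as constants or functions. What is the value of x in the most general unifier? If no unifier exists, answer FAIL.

FAIL

Decompose plus/2: x ≐ plus(mk(empty, t), c),  g(mk(z, x), t) ≐ g(y, mk(b, z)).
Bind x := plus(mk(empty, t), c); substituting into the one remaining equation that mentions x gives: g(mk(z, plus(mk(empty, t), c)), t) ≐ g(y, mk(b, z)).
Decompose g/2: mk(z, plus(mk(empty, t), c)) ≐ y,  t ≐ mk(b, z).
Bind y := mk(z, plus(mk(empty, t), c)); no other remaining equation mentions y.
Bind t := mk(b, z); no other remaining equation mentions t. Substituting into the earlier bindings gives x := plus(mk(empty, mk(b, z)), c), y := mk(z, plus(mk(empty, mk(b, z)), c)).
Decompose plus/2: c ≐ c,  app(u, z) ≐ app(g(b, u), b).
Delete trivial equation c ≐ c.
Decompose app/2: u ≐ g(b, u),  z ≐ b.
Occurs check fails: u occurs in g(b, u); the equation u ≐ g(b, u) has no finite solution.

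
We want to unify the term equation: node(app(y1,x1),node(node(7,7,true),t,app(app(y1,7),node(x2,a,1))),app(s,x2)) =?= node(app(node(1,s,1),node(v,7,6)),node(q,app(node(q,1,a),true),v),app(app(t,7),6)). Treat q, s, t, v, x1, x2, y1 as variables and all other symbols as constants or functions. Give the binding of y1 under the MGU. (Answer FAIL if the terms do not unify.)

node(1,app(app(node(node(7,7,true),1,a),true),7),1)

Decompose node/3: app(y1,x1) =?= app(node(1,s,1),node(v,7,6)),  node(node(7,7,true),t,app(app(y1,7),node(x2,a,1))) =?= node(q,app(node(q,1,a),true),v),  app(s,x2) =?= app(app(t,7),6).
Decompose app/2: y1 =?= node(1,s,1),  x1 =?= node(v,7,6).
Bind y1 := node(1,s,1); substituting into the one remaining equation that mentions y1 gives: node(node(7,7,true),t,app(app(node(1,s,1),7),node(x2,a,1))) =?= node(q,app(node(q,1,a),true),v).
Bind x1 := node(v,7,6); no other remaining equation mentions x1.
Decompose node/3: node(7,7,true) =?= q,  t =?= app(node(q,1,a),true),  app(app(node(1,s,1),7),node(x2,a,1)) =?= v.
Bind q := node(7,7,true); substituting into the one remaining equation that mentions q gives: t =?= app(node(node(7,7,true),1,a),true).
Bind t := app(node(node(7,7,true),1,a),true); substituting into the one remaining equation that mentions t gives: app(s,x2) =?= app(app(app(node(node(7,7,true),1,a),true),7),6).
Bind v := app(app(node(1,s,1),7),node(x2,a,1)); no other remaining equation mentions v. Substituting into the earlier binding gives x1 := node(app(app(node(1,s,1),7),node(x2,a,1)),7,6).
Decompose app/2: s =?= app(app(node(node(7,7,true),1,a),true),7),  x2 =?= 6.
Bind s := app(app(node(node(7,7,true),1,a),true),7); no other remaining equation mentions s. Substituting into the earlier bindings gives y1 := node(1,app(app(node(node(7,7,true),1,a),true),7),1), x1 := node(app(app(node(1,app(app(node(node(7,7,true),1,a),true),7),1),7),node(x2,a,1)),7,6), v := app(app(node(1,app(app(node(node(7,7,true),1,a),true),7),1),7),node(x2,a,1)).
Bind x2 := 6. Substituting into the earlier bindings gives x1 := node(app(app(node(1,app(app(node(node(7,7,true),1,a),true),7),1),7),node(6,a,1)),7,6), v := app(app(node(1,app(app(node(node(7,7,true),1,a),true),7),1),7),node(6,a,1)).
MGU = { y1 ↦ node(1,app(app(node(node(7,7,true),1,a),true),7),1), x1 ↦ node(app(app(node(1,app(app(node(node(7,7,true),1,a),true),7),1),7),node(6,a,1)),7,6), q ↦ node(7,7,true), t ↦ app(node(node(7,7,true),1,a),true), v ↦ app(app(node(1,app(app(node(node(7,7,true),1,a),true),7),1),7),node(6,a,1)), s ↦ app(app(node(node(7,7,true),1,a),true),7), x2 ↦ 6 }, so y1 ↦ node(1,app(app(node(node(7,7,true),1,a),true),7),1).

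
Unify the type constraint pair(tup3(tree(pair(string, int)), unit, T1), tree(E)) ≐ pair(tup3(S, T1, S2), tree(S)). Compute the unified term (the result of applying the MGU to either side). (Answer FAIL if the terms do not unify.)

pair(tup3(tree(pair(string, int)), unit, unit), tree(tree(pair(string, int))))

Decompose pair/2: tup3(tree(pair(string, int)), unit, T1) ≐ tup3(S, T1, S2),  tree(E) ≐ tree(S).
Decompose tup3/3: tree(pair(string, int)) ≐ S,  unit ≐ T1,  T1 ≐ S2.
Bind S := tree(pair(string, int)); substituting into the one remaining equation that mentions S gives: tree(E) ≐ tree(tree(pair(string, int))).
Bind T1 := unit; substituting into the one remaining equation that mentions T1 gives: unit ≐ S2.
Bind S2 := unit; no other remaining equation mentions S2.
Decompose tree/1: E ≐ tree(pair(string, int)).
Bind E := tree(pair(string, int)).
Applying the MGU to either side gives pair(tup3(tree(pair(string, int)), unit, unit), tree(tree(pair(string, int)))).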